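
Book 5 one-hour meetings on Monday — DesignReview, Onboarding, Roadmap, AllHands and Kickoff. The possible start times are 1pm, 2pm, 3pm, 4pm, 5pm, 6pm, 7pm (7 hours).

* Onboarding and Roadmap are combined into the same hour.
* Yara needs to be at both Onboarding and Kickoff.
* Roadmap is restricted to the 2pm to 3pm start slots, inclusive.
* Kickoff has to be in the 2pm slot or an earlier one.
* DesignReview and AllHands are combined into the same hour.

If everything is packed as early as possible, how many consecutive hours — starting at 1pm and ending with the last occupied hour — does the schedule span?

2

Roadmap can't be placed before 2pm — that is hour 2 counting from 1pm — so the schedule must run through at least 2 hours.
2 works (last occupied hour: 2pm): for example Roadmap=2pm, DesignReview=1pm, Onboarding=2pm, AllHands=1pm, Kickoff=1pm.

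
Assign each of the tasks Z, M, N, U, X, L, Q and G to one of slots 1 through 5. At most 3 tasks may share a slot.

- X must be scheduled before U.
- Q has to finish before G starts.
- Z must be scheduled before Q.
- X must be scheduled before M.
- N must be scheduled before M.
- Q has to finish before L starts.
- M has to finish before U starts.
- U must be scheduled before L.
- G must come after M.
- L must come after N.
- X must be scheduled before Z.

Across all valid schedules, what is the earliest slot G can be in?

4

Precedence pushes G to at least 4.
G at 4 is achievable: M in 2; G in 4; X in 1; L in 4; Z in 2; Q in 3; U in 3; N in 1.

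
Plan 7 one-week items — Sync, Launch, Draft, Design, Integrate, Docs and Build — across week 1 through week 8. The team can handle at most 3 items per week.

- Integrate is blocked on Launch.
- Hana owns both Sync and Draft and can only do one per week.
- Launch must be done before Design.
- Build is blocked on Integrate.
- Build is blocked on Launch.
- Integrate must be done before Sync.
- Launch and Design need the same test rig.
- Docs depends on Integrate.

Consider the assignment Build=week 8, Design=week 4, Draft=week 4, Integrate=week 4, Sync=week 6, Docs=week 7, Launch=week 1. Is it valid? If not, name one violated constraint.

Launch and Design need the same test rig — holds.
Hana owns both Sync and Draft and can only do one per week — holds.
Docs depends on Integrate — holds.
Build is blocked on Launch — holds.
The team can handle at most 3 items per week — holds.
Integrate is blocked on Launch — holds.
Integrate must be done before Sync — holds.
Build is blocked on Integrate — holds.
Launch must be done before Design — holds.

Yes, all constraints hold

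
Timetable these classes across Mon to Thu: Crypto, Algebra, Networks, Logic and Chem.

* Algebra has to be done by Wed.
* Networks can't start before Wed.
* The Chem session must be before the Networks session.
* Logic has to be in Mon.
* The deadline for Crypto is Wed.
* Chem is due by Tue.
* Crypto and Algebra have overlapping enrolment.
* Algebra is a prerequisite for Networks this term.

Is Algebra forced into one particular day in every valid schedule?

Algebra can be Mon (e.g. Logic in Mon, Chem in Mon, Networks in Wed, Algebra in Mon, Crypto in Tue) or Tue (e.g. Crypto=Mon; Chem=Mon; Logic=Mon; Algebra=Tue; Networks=Wed).

No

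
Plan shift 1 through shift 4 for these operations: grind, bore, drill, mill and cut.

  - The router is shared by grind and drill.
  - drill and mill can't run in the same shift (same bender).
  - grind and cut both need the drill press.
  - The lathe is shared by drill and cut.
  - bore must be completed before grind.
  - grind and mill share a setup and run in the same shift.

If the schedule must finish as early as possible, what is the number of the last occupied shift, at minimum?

3

The precedence chain requires at least 2 distinct shifts.
Could 2 shifts be enough, i.e. nothing placed later than shift 2? No: grind must come after bore (at shift 1 or later) → {shift 2}; mill must be in the same shift as grind (in {shift 2}) → {shift 2}; cut can't share with grind (shift 2) → {shift 1}; drill can't share with mill (shift 2) → {shift 1}; cut can't share with drill (shift 1) → nothing is left.
So 2 shifts is not enough.
3 works (last occupied shift: shift 3): for example grind -> shift 2, mill -> shift 2, drill -> shift 1, cut -> shift 3, bore -> shift 1.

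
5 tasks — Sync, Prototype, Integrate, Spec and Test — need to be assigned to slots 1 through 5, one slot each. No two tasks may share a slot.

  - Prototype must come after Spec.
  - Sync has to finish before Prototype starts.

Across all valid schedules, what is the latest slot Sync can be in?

Downstream work caps Sync at 4.
Sync at 4 is achievable: Integrate -> 2; Sync -> 4; Prototype -> 5; Test -> 3; Spec -> 1.

4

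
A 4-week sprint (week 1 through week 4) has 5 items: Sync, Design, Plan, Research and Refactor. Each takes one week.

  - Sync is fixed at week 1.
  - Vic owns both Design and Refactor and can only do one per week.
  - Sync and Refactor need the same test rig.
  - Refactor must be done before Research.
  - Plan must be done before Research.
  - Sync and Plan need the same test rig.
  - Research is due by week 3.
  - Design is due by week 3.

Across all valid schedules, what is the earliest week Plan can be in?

week 2

Downstream work caps Plan at week 2.
Plan at week 2 is achievable: Refactor in week 2, Research in week 3, Plan in week 2, Design in week 1, Sync in week 1.
Nothing earlier works — the conflict constraints rule out every week before week 2.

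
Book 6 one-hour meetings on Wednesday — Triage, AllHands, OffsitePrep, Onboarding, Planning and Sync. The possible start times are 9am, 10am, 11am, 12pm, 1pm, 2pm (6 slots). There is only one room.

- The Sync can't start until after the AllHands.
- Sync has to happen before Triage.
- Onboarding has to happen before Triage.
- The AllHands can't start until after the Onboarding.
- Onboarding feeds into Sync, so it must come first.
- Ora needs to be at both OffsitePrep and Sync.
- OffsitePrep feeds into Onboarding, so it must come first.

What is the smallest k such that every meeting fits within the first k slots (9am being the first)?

6 slots

The precedence chain requires at least 5 distinct slots.
With at most 1 per slot and 6 meetings, at least 6 slots are needed.
6 works (last occupied slot: 2pm): for example Onboarding=10am; Triage=1pm; Planning=2pm; OffsitePrep=9am; AllHands=11am; Sync=12pm.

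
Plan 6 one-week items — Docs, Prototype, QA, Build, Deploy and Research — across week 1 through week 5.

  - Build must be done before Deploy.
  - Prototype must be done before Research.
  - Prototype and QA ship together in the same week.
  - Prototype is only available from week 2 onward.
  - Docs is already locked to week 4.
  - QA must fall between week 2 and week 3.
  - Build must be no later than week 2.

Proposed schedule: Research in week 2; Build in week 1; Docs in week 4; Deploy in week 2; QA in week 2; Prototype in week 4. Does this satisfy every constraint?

No — it violates: Prototype must be done before Research

Build must be done before Deploy — holds.
QA must fall between week 2 and week 3 — holds.
Docs is already locked to week 4 — holds.
Prototype and QA ship together in the same week — violated.
Prototype must be done before Research — violated.
Prototype is only available from week 2 onward — holds.
Build must be no later than week 2 — holds.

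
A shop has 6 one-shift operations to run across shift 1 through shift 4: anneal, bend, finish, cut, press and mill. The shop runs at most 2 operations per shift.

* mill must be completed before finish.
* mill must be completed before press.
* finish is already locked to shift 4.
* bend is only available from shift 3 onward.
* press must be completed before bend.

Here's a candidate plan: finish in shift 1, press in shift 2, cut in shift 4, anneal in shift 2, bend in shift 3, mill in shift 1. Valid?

bend is only available from shift 3 onward — holds.
finish is already locked to shift 4 — violated.
mill must be completed before finish — violated.
press must be completed before bend — holds.
mill must be completed before press — holds.
The shop runs at most 2 operations per shift — holds.

Invalid. finish is already locked to shift 4.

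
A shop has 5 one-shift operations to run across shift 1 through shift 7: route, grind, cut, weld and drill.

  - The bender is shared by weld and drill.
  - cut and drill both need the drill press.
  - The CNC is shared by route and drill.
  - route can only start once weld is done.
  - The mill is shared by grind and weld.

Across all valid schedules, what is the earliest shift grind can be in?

shift 1

grind at shift 1 is achievable: drill in shift 4, cut in shift 1, weld in shift 2, grind in shift 1, route in shift 3.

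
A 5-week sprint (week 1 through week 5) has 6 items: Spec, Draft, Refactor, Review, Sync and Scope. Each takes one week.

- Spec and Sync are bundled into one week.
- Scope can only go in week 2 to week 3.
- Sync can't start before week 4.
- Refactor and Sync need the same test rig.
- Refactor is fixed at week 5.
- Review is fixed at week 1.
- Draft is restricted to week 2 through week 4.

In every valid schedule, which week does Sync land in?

week 4

Sync's window is week 4–week 5.
Refactor is fixed at week 5, and Sync can't share a week with Refactor.
So Sync must be week 4.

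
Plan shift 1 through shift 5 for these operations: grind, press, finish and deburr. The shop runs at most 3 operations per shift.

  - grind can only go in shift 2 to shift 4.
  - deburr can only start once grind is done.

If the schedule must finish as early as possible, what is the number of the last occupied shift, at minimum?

The precedence chain requires at least 2 distinct shifts.
With at most 3 per shift and 4 operations, at least 2 shifts are needed.
Propagating the time windows through the other constraints, deburr can't land before shift 3, so the schedule must run through at least shift 3.
3 works (last occupied shift: shift 3): for example press in shift 1; grind in shift 2; finish in shift 1; deburr in shift 3.

shift 3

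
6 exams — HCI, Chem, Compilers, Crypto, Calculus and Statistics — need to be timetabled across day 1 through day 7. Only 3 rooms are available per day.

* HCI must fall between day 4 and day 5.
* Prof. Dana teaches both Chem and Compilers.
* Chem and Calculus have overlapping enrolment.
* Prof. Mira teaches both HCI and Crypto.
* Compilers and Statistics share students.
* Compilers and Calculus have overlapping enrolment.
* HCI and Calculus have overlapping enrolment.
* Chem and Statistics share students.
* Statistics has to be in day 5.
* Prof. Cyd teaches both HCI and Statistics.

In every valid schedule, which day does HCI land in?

day 4

HCI's window is day 4–day 5.
Statistics is fixed at day 5, and HCI can't share a day with Statistics.
So HCI must be day 4.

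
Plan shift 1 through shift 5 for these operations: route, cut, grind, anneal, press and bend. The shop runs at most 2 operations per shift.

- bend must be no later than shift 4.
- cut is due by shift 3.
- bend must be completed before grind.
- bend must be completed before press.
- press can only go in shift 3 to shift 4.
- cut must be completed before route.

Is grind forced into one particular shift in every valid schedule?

No

grind can be shift 2 (e.g. route -> shift 2; anneal -> shift 3; cut -> shift 1; press -> shift 3; grind -> shift 2; bend -> shift 1) or shift 3 (e.g. cut in shift 1; grind in shift 3; bend in shift 1; route in shift 2; press in shift 3; anneal in shift 2).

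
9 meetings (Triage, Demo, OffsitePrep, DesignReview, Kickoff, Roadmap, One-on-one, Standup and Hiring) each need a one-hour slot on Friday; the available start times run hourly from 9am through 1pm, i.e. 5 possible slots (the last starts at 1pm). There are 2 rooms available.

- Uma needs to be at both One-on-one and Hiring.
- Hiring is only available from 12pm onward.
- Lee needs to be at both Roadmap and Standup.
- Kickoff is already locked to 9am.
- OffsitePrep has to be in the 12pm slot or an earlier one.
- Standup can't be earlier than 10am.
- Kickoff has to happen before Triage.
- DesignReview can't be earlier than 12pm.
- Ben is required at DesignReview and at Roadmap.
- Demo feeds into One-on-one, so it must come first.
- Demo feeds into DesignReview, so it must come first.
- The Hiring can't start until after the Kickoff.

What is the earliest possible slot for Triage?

Precedence pushes Triage to at least 10am.
Triage at 10am is achievable: One-on-one=1pm; Demo=11am; OffsitePrep=9am; Roadmap=11am; Triage=10am; Standup=10am; Kickoff=9am; DesignReview=12pm; Hiring=12pm.

10am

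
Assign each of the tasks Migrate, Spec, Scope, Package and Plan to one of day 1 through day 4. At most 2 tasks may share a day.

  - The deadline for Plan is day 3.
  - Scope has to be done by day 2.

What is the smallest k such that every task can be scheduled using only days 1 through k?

3 days

With at most 2 per day and 5 tasks, at least 3 days are needed.
3 works (last occupied day: day 3): for example Plan -> day 3, Scope -> day 1, Migrate -> day 1, Package -> day 2, Spec -> day 2.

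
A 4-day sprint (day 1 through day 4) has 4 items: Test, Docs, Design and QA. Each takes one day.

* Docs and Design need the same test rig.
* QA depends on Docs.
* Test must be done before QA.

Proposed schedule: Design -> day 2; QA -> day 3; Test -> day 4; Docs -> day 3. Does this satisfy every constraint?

QA depends on Docs — violated.
Docs and Design need the same test rig — holds.
Test must be done before QA — violated.

No — it violates: Test must be done before QA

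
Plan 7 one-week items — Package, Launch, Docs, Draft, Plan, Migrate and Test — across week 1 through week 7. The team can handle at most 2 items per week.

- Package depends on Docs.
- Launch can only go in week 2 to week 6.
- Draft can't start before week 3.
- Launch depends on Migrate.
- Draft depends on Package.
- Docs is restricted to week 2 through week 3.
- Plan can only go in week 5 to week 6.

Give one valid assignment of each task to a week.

Migrate=week 1, Docs=week 2, Package=week 3, Launch=week 2, Plan=week 5, Test=week 1, Draft=week 4

Checking: Migrate(week 1) before Launch(week 2); Package(week 3) before Draft(week 4); Docs(week 2) before Package(week 3); Plan=week 5 in [week 5,week 6]; Launch=week 2 in [week 2,week 6]; Docs=week 2 in [week 2,week 3]; Draft=week 4 in [week 3,week 7]; max 2 per week (cap 2).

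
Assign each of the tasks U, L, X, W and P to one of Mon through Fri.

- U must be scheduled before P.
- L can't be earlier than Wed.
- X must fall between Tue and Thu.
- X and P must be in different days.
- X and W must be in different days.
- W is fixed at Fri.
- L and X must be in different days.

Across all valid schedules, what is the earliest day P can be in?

Tue

Precedence pushes P to at least Tue.
P at Tue is achievable: L=Wed, X=Thu, P=Tue, W=Fri, U=Mon.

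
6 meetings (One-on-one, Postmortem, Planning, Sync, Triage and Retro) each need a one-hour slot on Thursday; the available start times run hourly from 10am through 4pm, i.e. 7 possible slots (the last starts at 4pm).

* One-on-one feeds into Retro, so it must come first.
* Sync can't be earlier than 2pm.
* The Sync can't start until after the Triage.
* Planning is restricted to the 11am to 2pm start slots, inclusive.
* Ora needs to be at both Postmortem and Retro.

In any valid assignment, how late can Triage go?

Downstream work caps Triage at 3pm.
Triage at 3pm is achievable: One-on-one -> 10am, Postmortem -> 10am, Planning -> 11am, Sync -> 4pm, Retro -> 11am, Triage -> 3pm.

3pm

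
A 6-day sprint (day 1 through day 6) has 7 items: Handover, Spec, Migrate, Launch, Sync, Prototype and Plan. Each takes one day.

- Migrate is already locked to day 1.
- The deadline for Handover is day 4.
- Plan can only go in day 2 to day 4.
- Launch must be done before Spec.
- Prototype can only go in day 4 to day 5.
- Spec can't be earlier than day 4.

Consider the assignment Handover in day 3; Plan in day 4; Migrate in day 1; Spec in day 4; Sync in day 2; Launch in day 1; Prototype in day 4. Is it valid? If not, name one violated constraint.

Yes

Migrate is already locked to day 1 — holds.
Prototype can only go in day 4 to day 5 — holds.
Launch must be done before Spec — holds.
The deadline for Handover is day 4 — holds.
Spec can't be earlier than day 4 — holds.
Plan can only go in day 2 to day 4 — holds.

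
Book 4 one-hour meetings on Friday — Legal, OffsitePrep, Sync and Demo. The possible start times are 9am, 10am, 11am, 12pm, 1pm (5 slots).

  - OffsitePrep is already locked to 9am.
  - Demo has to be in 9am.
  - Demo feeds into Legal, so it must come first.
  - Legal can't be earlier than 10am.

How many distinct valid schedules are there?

20

Splitting on Legal: it can be 10am (5), 11am (5), 12pm (5), 1pm (5). Listing each branch's schedules as (OffsitePrep, Sync, Demo):
Legal=10am: (9am,9am,9am) (9am,10am,9am) (9am,11am,9am) (9am,12pm,9am) (9am,1pm,9am) — 5.
Legal=11am: (9am,9am,9am) (9am,10am,9am) (9am,11am,9am) (9am,12pm,9am) (9am,1pm,9am) — 5.
Legal=12pm: (9am,9am,9am) (9am,10am,9am) (9am,11am,9am) (9am,12pm,9am) (9am,1pm,9am) — 5.
Legal=1pm: (9am,9am,9am) (9am,10am,9am) (9am,11am,9am) (9am,12pm,9am) (9am,1pm,9am) — 5.
Summing: 5 + 5 + 5 + 5 = 20.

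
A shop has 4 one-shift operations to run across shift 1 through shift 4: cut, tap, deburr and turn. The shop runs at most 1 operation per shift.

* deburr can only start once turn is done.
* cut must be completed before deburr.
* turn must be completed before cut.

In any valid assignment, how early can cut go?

shift 2

Precedence pushes cut to at least shift 2; downstream work caps cut at shift 3.
cut at shift 2 is achievable: turn=shift 1; tap=shift 4; cut=shift 2; deburr=shift 3.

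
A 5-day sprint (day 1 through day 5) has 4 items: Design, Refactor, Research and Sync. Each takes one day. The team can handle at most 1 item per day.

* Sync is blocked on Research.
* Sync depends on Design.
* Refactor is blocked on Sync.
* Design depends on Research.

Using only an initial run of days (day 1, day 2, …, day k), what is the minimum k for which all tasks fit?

The precedence chain requires at least 4 distinct days.
With at most 1 per day and 4 tasks, at least 4 days are needed.
4 works (last occupied day: day 4): for example Research -> day 1, Sync -> day 3, Refactor -> day 4, Design -> day 2.

4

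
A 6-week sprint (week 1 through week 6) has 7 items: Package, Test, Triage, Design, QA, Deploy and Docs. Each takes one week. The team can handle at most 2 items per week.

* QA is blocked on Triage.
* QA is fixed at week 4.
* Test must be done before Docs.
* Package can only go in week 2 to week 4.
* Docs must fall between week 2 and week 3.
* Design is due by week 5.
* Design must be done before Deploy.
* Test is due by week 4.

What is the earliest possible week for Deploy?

Precedence pushes Deploy to at least week 2.
Deploy at week 2 is achievable: Deploy -> week 2, Test -> week 1, Design -> week 1, Triage -> week 3, QA -> week 4, Docs -> week 2, Package -> week 3.

week 2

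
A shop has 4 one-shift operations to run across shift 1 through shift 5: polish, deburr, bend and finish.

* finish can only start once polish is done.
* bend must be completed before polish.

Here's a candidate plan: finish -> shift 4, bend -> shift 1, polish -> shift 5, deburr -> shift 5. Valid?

Invalid. finish can only start once polish is done.

bend must be completed before polish — holds.
finish can only start once polish is done — violated.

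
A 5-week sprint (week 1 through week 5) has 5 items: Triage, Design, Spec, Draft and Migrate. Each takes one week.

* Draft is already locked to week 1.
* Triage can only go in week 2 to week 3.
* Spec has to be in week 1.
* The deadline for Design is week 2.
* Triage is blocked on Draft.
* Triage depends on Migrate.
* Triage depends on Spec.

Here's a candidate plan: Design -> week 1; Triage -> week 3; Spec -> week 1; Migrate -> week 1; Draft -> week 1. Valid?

The deadline for Design is week 2 — holds.
Triage can only go in week 2 to week 3 — holds.
Triage depends on Spec — holds.
Triage depends on Migrate — holds.
Spec has to be in week 1 — holds.
Draft is already locked to week 1 — holds.
Triage is blocked on Draft — holds.

Yes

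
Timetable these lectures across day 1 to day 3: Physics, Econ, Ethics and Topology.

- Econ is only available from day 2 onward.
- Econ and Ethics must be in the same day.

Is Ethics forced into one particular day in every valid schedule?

No

Ethics can be day 2 (e.g. Topology -> day 1; Physics -> day 1; Econ -> day 2; Ethics -> day 2) or day 3 (e.g. Physics in day 1, Econ in day 3, Ethics in day 3, Topology in day 1).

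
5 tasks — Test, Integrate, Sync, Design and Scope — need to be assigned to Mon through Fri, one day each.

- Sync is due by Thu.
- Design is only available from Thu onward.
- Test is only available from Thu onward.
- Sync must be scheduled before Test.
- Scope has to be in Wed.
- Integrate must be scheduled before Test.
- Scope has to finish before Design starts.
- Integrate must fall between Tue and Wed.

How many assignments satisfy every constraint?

28

Splitting on Test: it can be Thu (12), Fri (16). Listing each branch's schedules as (Integrate, Sync, Design, Scope):
Test=Thu: (Tue,Mon,Thu,Wed) (Tue,Mon,Fri,Wed) (Tue,Tue,Thu,Wed) (Tue,Tue,Fri,Wed) (Tue,Wed,Thu,Wed) (Tue,Wed,Fri,Wed) (Wed,Mon,Thu,Wed) (Wed,Mon,Fri,Wed) (Wed,Tue,Thu,Wed) (Wed,Tue,Fri,Wed) (Wed,Wed,Thu,Wed) (Wed,Wed,Fri,Wed) — 12.
Test=Fri: (Tue,Mon,Thu,Wed) (Tue,Mon,Fri,Wed) (Tue,Tue,Thu,Wed) (Tue,Tue,Fri,Wed) (Tue,Wed,Thu,Wed) (Tue,Wed,Fri,Wed) (Tue,Thu,Thu,Wed) (Tue,Thu,Fri,Wed) (Wed,Mon,Thu,Wed) (Wed,Mon,Fri,Wed) (Wed,Tue,Thu,Wed) (Wed,Tue,Fri,Wed) (Wed,Wed,Thu,Wed) (Wed,Wed,Fri,Wed) (Wed,Thu,Thu,Wed) (Wed,Thu,Fri,Wed) — 16.
Summing: 12 + 16 = 28.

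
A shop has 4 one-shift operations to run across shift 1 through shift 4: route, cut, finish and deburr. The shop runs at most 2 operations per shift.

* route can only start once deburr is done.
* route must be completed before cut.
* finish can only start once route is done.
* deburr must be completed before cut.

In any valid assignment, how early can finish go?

shift 3

Precedence pushes finish to at least shift 3.
finish at shift 3 is achievable: cut in shift 3; deburr in shift 1; route in shift 2; finish in shift 3.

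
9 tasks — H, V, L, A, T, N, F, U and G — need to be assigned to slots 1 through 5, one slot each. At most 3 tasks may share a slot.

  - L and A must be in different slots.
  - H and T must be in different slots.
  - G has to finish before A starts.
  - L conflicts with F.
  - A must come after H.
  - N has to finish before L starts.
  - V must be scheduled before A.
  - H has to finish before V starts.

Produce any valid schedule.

T=2; N=1; U=3; H=1; G=1; L=2; F=3; V=2; A=3

Checking: H(1) before A(3); N(1) before L(2); H(1) before V(2); V(2) before A(3); G(1) before A(3); L(2) != F(3); H(1) != T(2); L(2) != A(3); max 3 per slot (cap 3).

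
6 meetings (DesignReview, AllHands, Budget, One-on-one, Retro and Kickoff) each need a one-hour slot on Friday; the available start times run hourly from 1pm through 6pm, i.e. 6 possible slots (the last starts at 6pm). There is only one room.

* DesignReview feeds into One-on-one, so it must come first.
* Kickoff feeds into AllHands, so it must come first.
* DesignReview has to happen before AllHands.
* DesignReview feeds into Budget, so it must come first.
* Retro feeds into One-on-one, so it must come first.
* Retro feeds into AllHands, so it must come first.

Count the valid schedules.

Splitting on DesignReview: it can be 1pm (25), 2pm (20), 3pm (12). Listing each branch's schedules as (AllHands, Budget, One-on-one, Retro, Kickoff):
DesignReview=1pm: (4pm,5pm,6pm,2pm,3pm) (4pm,5pm,6pm,3pm,2pm) (4pm,6pm,5pm,2pm,3pm) (4pm,6pm,5pm,3pm,2pm) (5pm,2pm,6pm,3pm,4pm) (5pm,2pm,6pm,4pm,3pm) (5pm,3pm,6pm,2pm,4pm) (5pm,3pm,6pm,4pm,2pm) (5pm,4pm,6pm,2pm,3pm) (5pm,4pm,6pm,3pm,2pm) (5pm,6pm,3pm,2pm,4pm) (5pm,6pm,4pm,2pm,3pm) (5pm,6pm,4pm,3pm,2pm) (6pm,2pm,4pm,3pm,5pm) (6pm,2pm,5pm,3pm,4pm) (6pm,2pm,5pm,4pm,3pm) (6pm,3pm,4pm,2pm,5pm) (6pm,3pm,5pm,2pm,4pm) (6pm,3pm,5pm,4pm,2pm) (6pm,4pm,3pm,2pm,5pm) (6pm,4pm,5pm,2pm,3pm) (6pm,4pm,5pm,3pm,2pm) (6pm,5pm,3pm,2pm,4pm) (6pm,5pm,4pm,2pm,3pm) (6pm,5pm,4pm,3pm,2pm) — 25.
DesignReview=2pm: (4pm,5pm,6pm,1pm,3pm) (4pm,5pm,6pm,3pm,1pm) (4pm,6pm,5pm,1pm,3pm) (4pm,6pm,5pm,3pm,1pm) (5pm,3pm,6pm,1pm,4pm) (5pm,3pm,6pm,4pm,1pm) (5pm,4pm,6pm,1pm,3pm) (5pm,4pm,6pm,3pm,1pm) (5pm,6pm,3pm,1pm,4pm) (5pm,6pm,4pm,1pm,3pm) (5pm,6pm,4pm,3pm,1pm) (6pm,3pm,4pm,1pm,5pm) (6pm,3pm,5pm,1pm,4pm) (6pm,3pm,5pm,4pm,1pm) (6pm,4pm,3pm,1pm,5pm) (6pm,4pm,5pm,1pm,3pm) (6pm,4pm,5pm,3pm,1pm) (6pm,5pm,3pm,1pm,4pm) (6pm,5pm,4pm,1pm,3pm) (6pm,5pm,4pm,3pm,1pm) — 20.
DesignReview=3pm: (4pm,5pm,6pm,1pm,2pm) (4pm,5pm,6pm,2pm,1pm) (4pm,6pm,5pm,1pm,2pm) (4pm,6pm,5pm,2pm,1pm) (5pm,4pm,6pm,1pm,2pm) (5pm,4pm,6pm,2pm,1pm) (5pm,6pm,4pm,1pm,2pm) (5pm,6pm,4pm,2pm,1pm) (6pm,4pm,5pm,1pm,2pm) (6pm,4pm,5pm,2pm,1pm) (6pm,5pm,4pm,1pm,2pm) (6pm,5pm,4pm,2pm,1pm) — 12.
Summing: 25 + 20 + 12 = 57.

57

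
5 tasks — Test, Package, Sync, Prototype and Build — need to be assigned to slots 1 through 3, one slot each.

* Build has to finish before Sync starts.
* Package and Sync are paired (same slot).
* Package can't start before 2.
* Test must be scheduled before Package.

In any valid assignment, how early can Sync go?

2

Precedence pushes Sync to at least 2.
Sync at 2 is achievable: Test=1; Build=1; Prototype=1; Package=2; Sync=2.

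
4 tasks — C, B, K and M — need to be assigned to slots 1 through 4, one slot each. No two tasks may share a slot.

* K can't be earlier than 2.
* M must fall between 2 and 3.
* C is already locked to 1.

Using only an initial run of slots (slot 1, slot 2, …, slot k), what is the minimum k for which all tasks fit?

With at most 1 per slot and 4 tasks, at least 4 slots are needed.
K can't be placed before 2, so the schedule must run through at least slot 2.
4 works (last occupied slot: 4): for example C=1, M=2, K=3, B=4.

4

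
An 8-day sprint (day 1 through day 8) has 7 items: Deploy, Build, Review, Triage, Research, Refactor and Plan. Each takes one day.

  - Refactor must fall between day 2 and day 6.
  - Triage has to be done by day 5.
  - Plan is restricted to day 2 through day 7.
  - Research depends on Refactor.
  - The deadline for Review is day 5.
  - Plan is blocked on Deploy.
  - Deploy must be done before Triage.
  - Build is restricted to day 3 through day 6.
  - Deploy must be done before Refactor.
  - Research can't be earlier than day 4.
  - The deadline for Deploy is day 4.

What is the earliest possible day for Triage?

day 2

Precedence pushes Triage to at least day 2; Triage's own window allows nothing later than day 5.
Triage at day 2 is achievable: Review in day 1, Deploy in day 1, Build in day 3, Refactor in day 2, Triage in day 2, Research in day 4, Plan in day 2.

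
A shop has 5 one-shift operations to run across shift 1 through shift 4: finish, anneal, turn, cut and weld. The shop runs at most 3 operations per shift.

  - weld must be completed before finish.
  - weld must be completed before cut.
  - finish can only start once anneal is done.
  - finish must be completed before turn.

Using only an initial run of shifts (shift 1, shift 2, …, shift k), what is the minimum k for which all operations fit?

The precedence chain requires at least 3 distinct shifts.
With at most 3 per shift and 5 operations, at least 2 shifts are needed.
3 works (last occupied shift: shift 3): for example turn in shift 3, cut in shift 2, weld in shift 1, finish in shift 2, anneal in shift 1.

3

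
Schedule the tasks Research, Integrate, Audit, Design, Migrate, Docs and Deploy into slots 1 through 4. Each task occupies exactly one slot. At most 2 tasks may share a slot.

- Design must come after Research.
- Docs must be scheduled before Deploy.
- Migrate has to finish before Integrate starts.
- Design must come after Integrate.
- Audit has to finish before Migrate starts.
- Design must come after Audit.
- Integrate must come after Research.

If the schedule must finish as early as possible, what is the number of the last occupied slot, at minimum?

slot 4

The precedence chain requires at least 4 distinct slots.
With at most 2 per slot and 7 tasks, at least 4 slots are needed.
4 works (last occupied slot: 4): for example Audit in 1; Deploy in 3; Docs in 2; Research in 1; Migrate in 2; Integrate in 3; Design in 4.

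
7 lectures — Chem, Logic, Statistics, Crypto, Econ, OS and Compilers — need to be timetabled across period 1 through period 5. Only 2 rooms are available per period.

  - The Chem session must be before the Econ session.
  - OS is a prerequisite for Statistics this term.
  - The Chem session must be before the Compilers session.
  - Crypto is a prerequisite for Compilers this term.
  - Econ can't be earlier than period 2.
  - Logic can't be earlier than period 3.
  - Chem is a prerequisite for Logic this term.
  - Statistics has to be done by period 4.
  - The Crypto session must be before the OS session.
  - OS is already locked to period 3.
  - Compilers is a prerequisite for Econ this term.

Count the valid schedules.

29

Splitting on Chem: it can be period 1 (17), period 2 (10), period 3 (2). Listing each branch's schedules as (Logic, Statistics, Crypto, Econ, OS, Compilers) by period number:
Chem=period 1: (3,4,1,4,3,2) (3,4,1,5,3,2) (3,4,1,5,3,4) (3,4,2,5,3,4) (4,4,1,3,3,2) (4,4,1,5,3,2) (4,4,1,5,3,3) (4,4,2,5,3,3) (5,4,1,3,3,2) (5,4,1,4,3,2) (5,4,1,4,3,3) (5,4,1,5,3,2) (5,4,1,5,3,3) (5,4,1,5,3,4) (5,4,2,4,3,3) (5,4,2,5,3,3) (5,4,2,5,3,4) — 17.
Chem=period 2: (3,4,1,5,3,4) (3,4,2,5,3,4) (4,4,1,5,3,3) (4,4,2,5,3,3) (5,4,1,4,3,3) (5,4,1,5,3,3) (5,4,1,5,3,4) (5,4,2,4,3,3) (5,4,2,5,3,3) (5,4,2,5,3,4) — 10.
Chem=period 3: (5,4,1,5,3,4) (5,4,2,5,3,4) — 2.
Summing: 17 + 10 + 2 = 29.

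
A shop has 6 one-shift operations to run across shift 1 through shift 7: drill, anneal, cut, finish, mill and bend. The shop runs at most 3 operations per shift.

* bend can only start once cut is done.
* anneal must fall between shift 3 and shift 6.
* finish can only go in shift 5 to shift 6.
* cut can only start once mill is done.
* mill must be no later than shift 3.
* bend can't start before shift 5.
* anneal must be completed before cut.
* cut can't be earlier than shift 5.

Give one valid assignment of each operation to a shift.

anneal in shift 3; finish in shift 5; cut in shift 5; drill in shift 1; bend in shift 6; mill in shift 1

Checking: cut(shift 5) before bend(shift 6); anneal(shift 3) before cut(shift 5); mill(shift 1) before cut(shift 5); mill=shift 1 in [shift 1,shift 3]; anneal=shift 3 in [shift 3,shift 6]; bend=shift 6 in [shift 5,shift 7]; cut=shift 5 in [shift 5,shift 7]; finish=shift 5 in [shift 5,shift 6]; max 2 per shift (cap 3).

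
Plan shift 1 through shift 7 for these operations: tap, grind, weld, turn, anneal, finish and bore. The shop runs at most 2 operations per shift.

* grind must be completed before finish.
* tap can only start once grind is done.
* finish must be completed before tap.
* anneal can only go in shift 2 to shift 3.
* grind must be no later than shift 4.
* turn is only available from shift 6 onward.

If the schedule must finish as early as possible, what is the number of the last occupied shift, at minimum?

6

The precedence chain requires at least 3 distinct shifts.
With at most 2 per shift and 7 operations, at least 4 shifts are needed.
turn can't be placed before shift 6, so the schedule must run through at least shift 6.
6 works (last occupied shift: shift 6): for example tap in shift 3; turn in shift 6; anneal in shift 2; finish in shift 2; weld in shift 1; bore in shift 3; grind in shift 1.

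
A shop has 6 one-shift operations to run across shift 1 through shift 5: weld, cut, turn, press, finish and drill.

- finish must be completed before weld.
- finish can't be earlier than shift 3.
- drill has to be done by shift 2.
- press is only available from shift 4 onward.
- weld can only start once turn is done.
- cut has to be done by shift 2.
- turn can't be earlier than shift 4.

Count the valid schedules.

Splitting on cut: it can be shift 1 (8), shift 2 (8). Listing each branch's schedules as (weld, turn, press, finish, drill) by shift number:
cut=shift 1: (5,4,4,3,1) (5,4,4,3,2) (5,4,4,4,1) (5,4,4,4,2) (5,4,5,3,1) (5,4,5,3,2) (5,4,5,4,1) (5,4,5,4,2) — 8.
cut=shift 2: (5,4,4,3,1) (5,4,4,3,2) (5,4,4,4,1) (5,4,4,4,2) (5,4,5,3,1) (5,4,5,3,2) (5,4,5,4,1) (5,4,5,4,2) — 8.
Summing: 8 + 8 = 16.

16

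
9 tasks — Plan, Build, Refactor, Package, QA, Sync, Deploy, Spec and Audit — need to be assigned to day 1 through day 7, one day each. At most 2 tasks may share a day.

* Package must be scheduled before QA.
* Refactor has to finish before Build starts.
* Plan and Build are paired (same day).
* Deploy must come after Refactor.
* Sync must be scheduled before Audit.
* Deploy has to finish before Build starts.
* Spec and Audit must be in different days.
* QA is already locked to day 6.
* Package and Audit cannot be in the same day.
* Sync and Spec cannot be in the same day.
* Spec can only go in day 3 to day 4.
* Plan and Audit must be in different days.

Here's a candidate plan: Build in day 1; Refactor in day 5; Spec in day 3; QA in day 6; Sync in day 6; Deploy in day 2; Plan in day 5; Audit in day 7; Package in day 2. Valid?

QA is already locked to day 6 — holds.
Spec and Audit must be in different days — holds.
Deploy has to finish before Build starts — violated.
Package and Audit cannot be in the same day — holds.
Refactor has to finish before Build starts — violated.
Spec can only go in day 3 to day 4 — holds.
Plan and Build are paired (same day) — violated.
Sync and Spec cannot be in the same day — holds.
Sync must be scheduled before Audit — holds.
Plan and Audit must be in different days — holds.
At most 2 tasks may share a day — holds.
Package must be scheduled before QA — holds.
Deploy must come after Refactor — violated.

No — it violates: Refactor has to finish before Build starts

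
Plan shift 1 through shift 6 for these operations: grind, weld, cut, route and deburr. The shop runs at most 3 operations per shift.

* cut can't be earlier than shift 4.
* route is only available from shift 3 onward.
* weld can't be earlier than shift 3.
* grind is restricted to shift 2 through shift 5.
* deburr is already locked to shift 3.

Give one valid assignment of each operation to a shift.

route in shift 3, grind in shift 2, weld in shift 3, deburr in shift 3, cut in shift 4

Checking: deburr=shift 3 in [shift 3,shift 3]; weld=shift 3 in [shift 3,shift 6]; route=shift 3 in [shift 3,shift 6]; cut=shift 4 in [shift 4,shift 6]; grind=shift 2 in [shift 2,shift 5]; max 3 per shift (cap 3).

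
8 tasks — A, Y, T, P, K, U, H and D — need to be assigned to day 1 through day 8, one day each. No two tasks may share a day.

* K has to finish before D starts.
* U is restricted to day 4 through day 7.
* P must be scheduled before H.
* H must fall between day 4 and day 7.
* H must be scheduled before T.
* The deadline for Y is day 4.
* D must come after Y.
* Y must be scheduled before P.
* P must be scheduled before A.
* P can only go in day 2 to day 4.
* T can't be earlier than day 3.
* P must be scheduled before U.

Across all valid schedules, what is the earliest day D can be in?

day 3

Precedence pushes D to at least day 2.
D at day 3 is achievable: A -> day 8, H -> day 5, U -> day 6, T -> day 7, P -> day 4, Y -> day 1, D -> day 3, K -> day 2.
Nothing earlier works — the capacity limit rule out every day before day 3.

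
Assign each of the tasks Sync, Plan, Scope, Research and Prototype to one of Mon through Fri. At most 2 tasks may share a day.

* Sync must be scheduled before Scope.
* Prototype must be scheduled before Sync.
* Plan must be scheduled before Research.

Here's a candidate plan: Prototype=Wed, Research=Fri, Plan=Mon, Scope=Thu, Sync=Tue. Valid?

No. Prototype must be scheduled before Sync is not satisfied.

Prototype must be scheduled before Sync — violated.
Sync must be scheduled before Scope — holds.
Plan must be scheduled before Research — holds.
At most 2 tasks may share a day — holds.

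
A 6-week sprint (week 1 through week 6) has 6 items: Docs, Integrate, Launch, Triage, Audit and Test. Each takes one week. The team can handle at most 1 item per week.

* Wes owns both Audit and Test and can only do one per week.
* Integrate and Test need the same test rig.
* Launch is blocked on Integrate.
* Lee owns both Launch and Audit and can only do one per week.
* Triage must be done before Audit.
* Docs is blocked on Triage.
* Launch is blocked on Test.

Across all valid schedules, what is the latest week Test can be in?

Downstream work caps Test at week 5.
Test at week 5 is achievable: Test -> week 5, Docs -> week 2, Audit -> week 4, Triage -> week 1, Launch -> week 6, Integrate -> week 3.

week 5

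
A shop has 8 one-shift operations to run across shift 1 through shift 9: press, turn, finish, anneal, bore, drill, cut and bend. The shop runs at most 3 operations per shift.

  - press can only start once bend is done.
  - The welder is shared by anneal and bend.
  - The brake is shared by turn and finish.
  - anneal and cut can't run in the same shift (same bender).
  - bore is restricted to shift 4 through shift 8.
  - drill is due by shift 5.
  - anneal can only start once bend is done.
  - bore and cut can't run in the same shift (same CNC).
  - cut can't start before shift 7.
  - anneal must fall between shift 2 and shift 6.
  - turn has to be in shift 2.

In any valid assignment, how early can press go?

Precedence pushes press to at least shift 2.
press at shift 2 is achievable: bend=shift 1, cut=shift 7, finish=shift 1, anneal=shift 2, bore=shift 4, turn=shift 2, drill=shift 1, press=shift 2.

shift 2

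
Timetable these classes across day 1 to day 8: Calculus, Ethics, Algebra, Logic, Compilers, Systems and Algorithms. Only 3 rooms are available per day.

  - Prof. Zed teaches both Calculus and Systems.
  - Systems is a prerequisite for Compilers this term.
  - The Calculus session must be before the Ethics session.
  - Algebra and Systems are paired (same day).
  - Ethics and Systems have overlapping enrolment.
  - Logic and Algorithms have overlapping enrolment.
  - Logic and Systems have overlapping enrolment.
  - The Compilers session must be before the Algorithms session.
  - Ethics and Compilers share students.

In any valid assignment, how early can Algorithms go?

Precedence pushes Algorithms to at least day 3.
Algorithms at day 3 is achievable: Compilers=day 2; Calculus=day 2; Algorithms=day 3; Algebra=day 1; Systems=day 1; Logic=day 2; Ethics=day 3.

day 3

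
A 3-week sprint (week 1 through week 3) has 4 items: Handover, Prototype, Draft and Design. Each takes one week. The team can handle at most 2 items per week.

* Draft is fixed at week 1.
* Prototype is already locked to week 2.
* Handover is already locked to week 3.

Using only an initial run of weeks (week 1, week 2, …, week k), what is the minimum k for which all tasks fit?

With at most 2 per week and 4 tasks, at least 2 weeks are needed.
Handover can't be placed before week 3, so the schedule must run through at least week 3.
3 works (last occupied week: week 3): for example Design in week 1; Prototype in week 2; Handover in week 3; Draft in week 1.

3 weeks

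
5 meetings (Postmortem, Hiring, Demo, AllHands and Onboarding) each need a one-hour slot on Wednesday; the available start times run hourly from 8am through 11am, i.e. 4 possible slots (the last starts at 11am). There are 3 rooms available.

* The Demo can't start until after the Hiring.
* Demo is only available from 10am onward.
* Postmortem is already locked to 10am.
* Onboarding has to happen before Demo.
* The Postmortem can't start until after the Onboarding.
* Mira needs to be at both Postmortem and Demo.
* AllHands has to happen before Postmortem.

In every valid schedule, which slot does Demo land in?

11am

Demo's window is 10am–11am.
Postmortem is fixed at 10am, and Demo can't share a slot with Postmortem.
So Demo must be 11am.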